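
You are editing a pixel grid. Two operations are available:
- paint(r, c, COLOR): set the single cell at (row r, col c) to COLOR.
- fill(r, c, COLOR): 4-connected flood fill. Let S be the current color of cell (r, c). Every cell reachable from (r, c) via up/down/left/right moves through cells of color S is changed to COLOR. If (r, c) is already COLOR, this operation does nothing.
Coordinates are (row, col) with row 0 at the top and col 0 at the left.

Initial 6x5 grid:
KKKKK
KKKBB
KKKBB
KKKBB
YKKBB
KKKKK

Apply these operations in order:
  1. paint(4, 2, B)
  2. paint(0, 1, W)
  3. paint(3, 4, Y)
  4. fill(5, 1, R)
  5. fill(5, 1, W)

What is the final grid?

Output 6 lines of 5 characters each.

After op 1 paint(4,2,B):
KKKKK
KKKBB
KKKBB
KKKBB
YKBBB
KKKKK
After op 2 paint(0,1,W):
KWKKK
KKKBB
KKKBB
KKKBB
YKBBB
KKKKK
After op 3 paint(3,4,Y):
KWKKK
KKKBB
KKKBB
KKKBY
YKBBB
KKKKK
After op 4 fill(5,1,R) [19 cells changed]:
RWRRR
RRRBB
RRRBB
RRRBY
YRBBB
RRRRR
After op 5 fill(5,1,W) [19 cells changed]:
WWWWW
WWWBB
WWWBB
WWWBY
YWBBB
WWWWW

Answer: WWWWW
WWWBB
WWWBB
WWWBY
YWBBB
WWWWW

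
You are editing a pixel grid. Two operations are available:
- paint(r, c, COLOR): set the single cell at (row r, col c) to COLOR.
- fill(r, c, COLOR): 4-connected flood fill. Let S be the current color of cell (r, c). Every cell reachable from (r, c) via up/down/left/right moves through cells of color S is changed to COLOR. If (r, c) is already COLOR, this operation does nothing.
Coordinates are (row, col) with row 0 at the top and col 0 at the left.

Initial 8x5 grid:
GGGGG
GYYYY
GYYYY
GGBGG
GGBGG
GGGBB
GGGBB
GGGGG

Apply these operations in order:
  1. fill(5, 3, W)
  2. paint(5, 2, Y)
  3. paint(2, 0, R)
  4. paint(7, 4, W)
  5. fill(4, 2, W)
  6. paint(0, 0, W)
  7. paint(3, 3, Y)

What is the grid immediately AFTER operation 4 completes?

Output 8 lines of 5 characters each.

Answer: GGGGG
GYYYY
RYYYY
GGBGG
GGBGG
GGYWW
GGGWW
GGGGW

Derivation:
After op 1 fill(5,3,W) [4 cells changed]:
GGGGG
GYYYY
GYYYY
GGBGG
GGBGG
GGGWW
GGGWW
GGGGG
After op 2 paint(5,2,Y):
GGGGG
GYYYY
GYYYY
GGBGG
GGBGG
GGYWW
GGGWW
GGGGG
After op 3 paint(2,0,R):
GGGGG
GYYYY
RYYYY
GGBGG
GGBGG
GGYWW
GGGWW
GGGGG
After op 4 paint(7,4,W):
GGGGG
GYYYY
RYYYY
GGBGG
GGBGG
GGYWW
GGGWW
GGGGW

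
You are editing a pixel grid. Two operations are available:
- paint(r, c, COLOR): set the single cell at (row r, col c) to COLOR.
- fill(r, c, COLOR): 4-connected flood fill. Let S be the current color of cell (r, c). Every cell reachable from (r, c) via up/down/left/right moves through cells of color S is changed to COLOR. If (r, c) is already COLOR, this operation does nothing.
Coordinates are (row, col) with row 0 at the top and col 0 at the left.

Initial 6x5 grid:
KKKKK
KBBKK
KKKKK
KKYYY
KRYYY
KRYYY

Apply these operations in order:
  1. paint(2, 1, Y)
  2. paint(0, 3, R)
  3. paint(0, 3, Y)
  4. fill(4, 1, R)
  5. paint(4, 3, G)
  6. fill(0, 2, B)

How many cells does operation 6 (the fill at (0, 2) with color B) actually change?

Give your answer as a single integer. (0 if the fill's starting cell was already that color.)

After op 1 paint(2,1,Y):
KKKKK
KBBKK
KYKKK
KKYYY
KRYYY
KRYYY
After op 2 paint(0,3,R):
KKKRK
KBBKK
KYKKK
KKYYY
KRYYY
KRYYY
After op 3 paint(0,3,Y):
KKKYK
KBBKK
KYKKK
KKYYY
KRYYY
KRYYY
After op 4 fill(4,1,R) [0 cells changed]:
KKKYK
KBBKK
KYKKK
KKYYY
KRYYY
KRYYY
After op 5 paint(4,3,G):
KKKYK
KBBKK
KYKKK
KKYYY
KRYGY
KRYYY
After op 6 fill(0,2,B) [9 cells changed]:
BBBYK
BBBKK
BYKKK
BBYYY
BRYGY
BRYYY

Answer: 9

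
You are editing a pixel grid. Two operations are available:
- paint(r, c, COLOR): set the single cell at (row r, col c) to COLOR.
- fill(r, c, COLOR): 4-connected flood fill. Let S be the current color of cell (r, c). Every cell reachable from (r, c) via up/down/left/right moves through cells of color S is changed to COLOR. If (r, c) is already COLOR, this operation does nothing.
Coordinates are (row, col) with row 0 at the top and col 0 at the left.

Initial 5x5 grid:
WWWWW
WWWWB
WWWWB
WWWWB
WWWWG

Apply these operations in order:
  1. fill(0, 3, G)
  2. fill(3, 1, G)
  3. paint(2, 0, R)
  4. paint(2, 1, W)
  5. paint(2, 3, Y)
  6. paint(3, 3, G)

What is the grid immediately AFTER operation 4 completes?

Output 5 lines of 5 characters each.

Answer: GGGGG
GGGGB
RWGGB
GGGGB
GGGGG

Derivation:
After op 1 fill(0,3,G) [21 cells changed]:
GGGGG
GGGGB
GGGGB
GGGGB
GGGGG
After op 2 fill(3,1,G) [0 cells changed]:
GGGGG
GGGGB
GGGGB
GGGGB
GGGGG
After op 3 paint(2,0,R):
GGGGG
GGGGB
RGGGB
GGGGB
GGGGG
After op 4 paint(2,1,W):
GGGGG
GGGGB
RWGGB
GGGGB
GGGGG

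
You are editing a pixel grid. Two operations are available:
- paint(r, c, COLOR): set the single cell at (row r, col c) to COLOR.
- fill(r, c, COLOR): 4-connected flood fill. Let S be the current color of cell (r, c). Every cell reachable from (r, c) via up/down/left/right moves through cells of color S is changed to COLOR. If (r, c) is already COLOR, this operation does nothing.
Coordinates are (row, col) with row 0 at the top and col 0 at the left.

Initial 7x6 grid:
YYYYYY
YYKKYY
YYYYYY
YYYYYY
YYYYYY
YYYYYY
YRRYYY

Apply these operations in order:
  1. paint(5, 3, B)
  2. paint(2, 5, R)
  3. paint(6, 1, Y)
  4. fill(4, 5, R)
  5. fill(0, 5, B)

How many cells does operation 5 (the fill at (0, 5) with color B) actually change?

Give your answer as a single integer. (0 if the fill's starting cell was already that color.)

Answer: 39

Derivation:
After op 1 paint(5,3,B):
YYYYYY
YYKKYY
YYYYYY
YYYYYY
YYYYYY
YYYBYY
YRRYYY
After op 2 paint(2,5,R):
YYYYYY
YYKKYY
YYYYYR
YYYYYY
YYYYYY
YYYBYY
YRRYYY
After op 3 paint(6,1,Y):
YYYYYY
YYKKYY
YYYYYR
YYYYYY
YYYYYY
YYYBYY
YYRYYY
After op 4 fill(4,5,R) [37 cells changed]:
RRRRRR
RRKKRR
RRRRRR
RRRRRR
RRRRRR
RRRBRR
RRRRRR
After op 5 fill(0,5,B) [39 cells changed]:
BBBBBB
BBKKBB
BBBBBB
BBBBBB
BBBBBB
BBBBBB
BBBBBB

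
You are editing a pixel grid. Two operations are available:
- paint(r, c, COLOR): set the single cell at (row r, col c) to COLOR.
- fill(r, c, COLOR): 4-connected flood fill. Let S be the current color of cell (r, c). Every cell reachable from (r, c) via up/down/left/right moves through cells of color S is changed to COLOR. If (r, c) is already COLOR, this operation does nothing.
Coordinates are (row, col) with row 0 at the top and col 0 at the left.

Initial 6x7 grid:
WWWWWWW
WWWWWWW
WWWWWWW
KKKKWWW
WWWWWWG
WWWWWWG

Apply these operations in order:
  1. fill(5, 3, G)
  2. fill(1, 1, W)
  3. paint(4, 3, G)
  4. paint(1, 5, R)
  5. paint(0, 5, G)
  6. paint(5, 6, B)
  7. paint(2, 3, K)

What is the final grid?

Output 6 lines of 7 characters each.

After op 1 fill(5,3,G) [36 cells changed]:
GGGGGGG
GGGGGGG
GGGGGGG
KKKKGGG
GGGGGGG
GGGGGGG
After op 2 fill(1,1,W) [38 cells changed]:
WWWWWWW
WWWWWWW
WWWWWWW
KKKKWWW
WWWWWWW
WWWWWWW
After op 3 paint(4,3,G):
WWWWWWW
WWWWWWW
WWWWWWW
KKKKWWW
WWWGWWW
WWWWWWW
After op 4 paint(1,5,R):
WWWWWWW
WWWWWRW
WWWWWWW
KKKKWWW
WWWGWWW
WWWWWWW
After op 5 paint(0,5,G):
WWWWWGW
WWWWWRW
WWWWWWW
KKKKWWW
WWWGWWW
WWWWWWW
After op 6 paint(5,6,B):
WWWWWGW
WWWWWRW
WWWWWWW
KKKKWWW
WWWGWWW
WWWWWWB
After op 7 paint(2,3,K):
WWWWWGW
WWWWWRW
WWWKWWW
KKKKWWW
WWWGWWW
WWWWWWB

Answer: WWWWWGW
WWWWWRW
WWWKWWW
KKKKWWW
WWWGWWW
WWWWWWB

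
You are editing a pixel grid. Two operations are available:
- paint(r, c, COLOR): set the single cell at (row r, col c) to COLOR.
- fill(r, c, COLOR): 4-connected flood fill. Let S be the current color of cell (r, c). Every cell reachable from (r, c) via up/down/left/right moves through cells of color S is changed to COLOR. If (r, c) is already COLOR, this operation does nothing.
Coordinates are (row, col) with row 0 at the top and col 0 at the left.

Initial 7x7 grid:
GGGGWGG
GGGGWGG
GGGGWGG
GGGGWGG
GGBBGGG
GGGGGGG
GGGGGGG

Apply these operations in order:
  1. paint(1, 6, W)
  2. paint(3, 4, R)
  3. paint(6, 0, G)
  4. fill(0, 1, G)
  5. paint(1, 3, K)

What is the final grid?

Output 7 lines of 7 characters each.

Answer: GGGGWGG
GGGKWGW
GGGGWGG
GGGGRGG
GGBBGGG
GGGGGGG
GGGGGGG

Derivation:
After op 1 paint(1,6,W):
GGGGWGG
GGGGWGW
GGGGWGG
GGGGWGG
GGBBGGG
GGGGGGG
GGGGGGG
After op 2 paint(3,4,R):
GGGGWGG
GGGGWGW
GGGGWGG
GGGGRGG
GGBBGGG
GGGGGGG
GGGGGGG
After op 3 paint(6,0,G):
GGGGWGG
GGGGWGW
GGGGWGG
GGGGRGG
GGBBGGG
GGGGGGG
GGGGGGG
After op 4 fill(0,1,G) [0 cells changed]:
GGGGWGG
GGGGWGW
GGGGWGG
GGGGRGG
GGBBGGG
GGGGGGG
GGGGGGG
After op 5 paint(1,3,K):
GGGGWGG
GGGKWGW
GGGGWGG
GGGGRGG
GGBBGGG
GGGGGGG
GGGGGGG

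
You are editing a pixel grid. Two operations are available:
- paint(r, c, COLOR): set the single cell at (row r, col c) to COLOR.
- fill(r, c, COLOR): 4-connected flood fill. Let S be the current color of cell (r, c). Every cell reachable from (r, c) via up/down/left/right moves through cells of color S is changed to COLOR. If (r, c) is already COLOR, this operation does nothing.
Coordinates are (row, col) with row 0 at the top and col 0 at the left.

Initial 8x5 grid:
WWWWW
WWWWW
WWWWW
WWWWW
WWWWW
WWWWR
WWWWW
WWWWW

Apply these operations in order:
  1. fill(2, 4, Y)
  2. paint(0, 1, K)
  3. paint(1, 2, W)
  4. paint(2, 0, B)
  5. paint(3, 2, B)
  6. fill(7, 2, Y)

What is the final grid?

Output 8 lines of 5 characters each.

After op 1 fill(2,4,Y) [39 cells changed]:
YYYYY
YYYYY
YYYYY
YYYYY
YYYYY
YYYYR
YYYYY
YYYYY
After op 2 paint(0,1,K):
YKYYY
YYYYY
YYYYY
YYYYY
YYYYY
YYYYR
YYYYY
YYYYY
After op 3 paint(1,2,W):
YKYYY
YYWYY
YYYYY
YYYYY
YYYYY
YYYYR
YYYYY
YYYYY
After op 4 paint(2,0,B):
YKYYY
YYWYY
BYYYY
YYYYY
YYYYY
YYYYR
YYYYY
YYYYY
After op 5 paint(3,2,B):
YKYYY
YYWYY
BYYYY
YYBYY
YYYYY
YYYYR
YYYYY
YYYYY
After op 6 fill(7,2,Y) [0 cells changed]:
YKYYY
YYWYY
BYYYY
YYBYY
YYYYY
YYYYR
YYYYY
YYYYY

Answer: YKYYY
YYWYY
BYYYY
YYBYY
YYYYY
YYYYR
YYYYY
YYYYY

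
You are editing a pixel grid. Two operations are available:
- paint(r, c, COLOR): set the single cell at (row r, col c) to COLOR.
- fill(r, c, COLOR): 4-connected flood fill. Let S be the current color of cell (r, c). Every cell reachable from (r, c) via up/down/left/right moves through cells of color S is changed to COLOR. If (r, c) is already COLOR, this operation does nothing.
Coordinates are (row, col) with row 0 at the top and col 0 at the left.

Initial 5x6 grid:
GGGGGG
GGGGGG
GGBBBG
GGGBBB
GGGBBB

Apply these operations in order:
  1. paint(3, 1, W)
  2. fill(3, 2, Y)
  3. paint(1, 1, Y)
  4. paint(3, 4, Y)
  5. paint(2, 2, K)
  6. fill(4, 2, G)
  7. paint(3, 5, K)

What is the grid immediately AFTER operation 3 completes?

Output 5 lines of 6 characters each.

After op 1 paint(3,1,W):
GGGGGG
GGGGGG
GGBBBG
GWGBBB
GGGBBB
After op 2 fill(3,2,Y) [20 cells changed]:
YYYYYY
YYYYYY
YYBBBY
YWYBBB
YYYBBB
After op 3 paint(1,1,Y):
YYYYYY
YYYYYY
YYBBBY
YWYBBB
YYYBBB

Answer: YYYYYY
YYYYYY
YYBBBY
YWYBBB
YYYBBB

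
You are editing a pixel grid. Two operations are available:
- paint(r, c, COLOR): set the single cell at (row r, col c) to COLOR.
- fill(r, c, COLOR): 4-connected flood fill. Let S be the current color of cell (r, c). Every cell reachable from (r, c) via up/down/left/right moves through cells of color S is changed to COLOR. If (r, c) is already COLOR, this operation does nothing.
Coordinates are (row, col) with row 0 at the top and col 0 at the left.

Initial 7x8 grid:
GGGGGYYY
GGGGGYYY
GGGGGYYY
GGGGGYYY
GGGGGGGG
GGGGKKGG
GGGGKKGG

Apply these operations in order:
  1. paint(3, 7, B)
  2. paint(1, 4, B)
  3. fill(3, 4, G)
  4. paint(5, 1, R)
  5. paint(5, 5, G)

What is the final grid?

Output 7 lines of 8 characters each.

Answer: GGGGGYYY
GGGGBYYY
GGGGGYYY
GGGGGYYB
GGGGGGGG
GRGGKGGG
GGGGKKGG

Derivation:
After op 1 paint(3,7,B):
GGGGGYYY
GGGGGYYY
GGGGGYYY
GGGGGYYB
GGGGGGGG
GGGGKKGG
GGGGKKGG
After op 2 paint(1,4,B):
GGGGGYYY
GGGGBYYY
GGGGGYYY
GGGGGYYB
GGGGGGGG
GGGGKKGG
GGGGKKGG
After op 3 fill(3,4,G) [0 cells changed]:
GGGGGYYY
GGGGBYYY
GGGGGYYY
GGGGGYYB
GGGGGGGG
GGGGKKGG
GGGGKKGG
After op 4 paint(5,1,R):
GGGGGYYY
GGGGBYYY
GGGGGYYY
GGGGGYYB
GGGGGGGG
GRGGKKGG
GGGGKKGG
After op 5 paint(5,5,G):
GGGGGYYY
GGGGBYYY
GGGGGYYY
GGGGGYYB
GGGGGGGG
GRGGKGGG
GGGGKKGG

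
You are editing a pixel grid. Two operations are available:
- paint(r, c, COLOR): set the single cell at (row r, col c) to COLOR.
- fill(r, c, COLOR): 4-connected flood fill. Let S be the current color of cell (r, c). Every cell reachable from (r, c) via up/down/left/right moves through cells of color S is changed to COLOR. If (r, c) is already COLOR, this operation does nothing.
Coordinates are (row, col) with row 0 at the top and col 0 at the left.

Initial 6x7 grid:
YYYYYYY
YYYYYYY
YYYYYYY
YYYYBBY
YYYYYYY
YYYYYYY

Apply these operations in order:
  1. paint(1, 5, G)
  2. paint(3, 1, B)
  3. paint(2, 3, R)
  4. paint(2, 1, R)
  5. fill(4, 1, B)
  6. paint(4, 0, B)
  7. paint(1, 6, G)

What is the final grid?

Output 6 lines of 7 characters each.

After op 1 paint(1,5,G):
YYYYYYY
YYYYYGY
YYYYYYY
YYYYBBY
YYYYYYY
YYYYYYY
After op 2 paint(3,1,B):
YYYYYYY
YYYYYGY
YYYYYYY
YBYYBBY
YYYYYYY
YYYYYYY
After op 3 paint(2,3,R):
YYYYYYY
YYYYYGY
YYYRYYY
YBYYBBY
YYYYYYY
YYYYYYY
After op 4 paint(2,1,R):
YYYYYYY
YYYYYGY
YRYRYYY
YBYYBBY
YYYYYYY
YYYYYYY
After op 5 fill(4,1,B) [36 cells changed]:
BBBBBBB
BBBBBGB
BRBRBBB
BBBBBBB
BBBBBBB
BBBBBBB
After op 6 paint(4,0,B):
BBBBBBB
BBBBBGB
BRBRBBB
BBBBBBB
BBBBBBB
BBBBBBB
After op 7 paint(1,6,G):
BBBBBBB
BBBBBGG
BRBRBBB
BBBBBBB
BBBBBBB
BBBBBBB

Answer: BBBBBBB
BBBBBGG
BRBRBBB
BBBBBBB
BBBBBBB
BBBBBBB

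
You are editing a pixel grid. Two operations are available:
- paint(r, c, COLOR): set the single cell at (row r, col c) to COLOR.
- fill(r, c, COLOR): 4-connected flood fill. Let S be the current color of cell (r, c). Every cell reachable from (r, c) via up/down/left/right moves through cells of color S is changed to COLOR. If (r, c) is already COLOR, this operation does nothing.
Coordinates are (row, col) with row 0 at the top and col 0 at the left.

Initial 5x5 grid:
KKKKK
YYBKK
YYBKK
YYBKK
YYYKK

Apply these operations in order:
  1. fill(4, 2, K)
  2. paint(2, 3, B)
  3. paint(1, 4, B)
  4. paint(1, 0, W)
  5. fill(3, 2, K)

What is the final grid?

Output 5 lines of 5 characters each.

Answer: KKKKK
WKKKB
KKKKK
KKKKK
KKKKK

Derivation:
After op 1 fill(4,2,K) [9 cells changed]:
KKKKK
KKBKK
KKBKK
KKBKK
KKKKK
After op 2 paint(2,3,B):
KKKKK
KKBKK
KKBBK
KKBKK
KKKKK
After op 3 paint(1,4,B):
KKKKK
KKBKB
KKBBK
KKBKK
KKKKK
After op 4 paint(1,0,W):
KKKKK
WKBKB
KKBBK
KKBKK
KKKKK
After op 5 fill(3,2,K) [4 cells changed]:
KKKKK
WKKKB
KKKKK
KKKKK
KKKKK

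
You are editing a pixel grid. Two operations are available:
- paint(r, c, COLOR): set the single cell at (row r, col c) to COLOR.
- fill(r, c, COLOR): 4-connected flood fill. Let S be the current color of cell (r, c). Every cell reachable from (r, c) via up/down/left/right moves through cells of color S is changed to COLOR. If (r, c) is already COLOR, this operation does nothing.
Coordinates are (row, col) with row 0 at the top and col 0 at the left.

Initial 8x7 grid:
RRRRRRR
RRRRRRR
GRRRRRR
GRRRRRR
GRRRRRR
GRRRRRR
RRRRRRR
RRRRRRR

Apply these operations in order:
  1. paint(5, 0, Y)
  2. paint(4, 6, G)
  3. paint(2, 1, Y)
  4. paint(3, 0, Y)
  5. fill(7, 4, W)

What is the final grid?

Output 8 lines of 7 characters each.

Answer: WWWWWWW
WWWWWWW
GYWWWWW
YWWWWWW
GWWWWWG
YWWWWWW
WWWWWWW
WWWWWWW

Derivation:
After op 1 paint(5,0,Y):
RRRRRRR
RRRRRRR
GRRRRRR
GRRRRRR
GRRRRRR
YRRRRRR
RRRRRRR
RRRRRRR
After op 2 paint(4,6,G):
RRRRRRR
RRRRRRR
GRRRRRR
GRRRRRR
GRRRRRG
YRRRRRR
RRRRRRR
RRRRRRR
After op 3 paint(2,1,Y):
RRRRRRR
RRRRRRR
GYRRRRR
GRRRRRR
GRRRRRG
YRRRRRR
RRRRRRR
RRRRRRR
After op 4 paint(3,0,Y):
RRRRRRR
RRRRRRR
GYRRRRR
YRRRRRR
GRRRRRG
YRRRRRR
RRRRRRR
RRRRRRR
After op 5 fill(7,4,W) [50 cells changed]:
WWWWWWW
WWWWWWW
GYWWWWW
YWWWWWW
GWWWWWG
YWWWWWW
WWWWWWW
WWWWWWW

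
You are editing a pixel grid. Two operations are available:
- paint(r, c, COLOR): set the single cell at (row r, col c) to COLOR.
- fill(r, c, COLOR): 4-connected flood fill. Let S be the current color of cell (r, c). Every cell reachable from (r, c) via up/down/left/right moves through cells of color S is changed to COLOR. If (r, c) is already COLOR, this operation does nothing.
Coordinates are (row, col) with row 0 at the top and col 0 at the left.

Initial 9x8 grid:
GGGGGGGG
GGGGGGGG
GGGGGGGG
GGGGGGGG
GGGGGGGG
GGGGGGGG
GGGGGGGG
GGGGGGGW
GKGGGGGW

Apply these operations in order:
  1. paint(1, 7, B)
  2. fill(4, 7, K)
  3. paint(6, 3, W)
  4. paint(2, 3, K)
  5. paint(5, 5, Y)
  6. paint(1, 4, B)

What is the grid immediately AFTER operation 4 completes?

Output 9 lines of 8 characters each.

After op 1 paint(1,7,B):
GGGGGGGG
GGGGGGGB
GGGGGGGG
GGGGGGGG
GGGGGGGG
GGGGGGGG
GGGGGGGG
GGGGGGGW
GKGGGGGW
After op 2 fill(4,7,K) [68 cells changed]:
KKKKKKKK
KKKKKKKB
KKKKKKKK
KKKKKKKK
KKKKKKKK
KKKKKKKK
KKKKKKKK
KKKKKKKW
KKKKKKKW
After op 3 paint(6,3,W):
KKKKKKKK
KKKKKKKB
KKKKKKKK
KKKKKKKK
KKKKKKKK
KKKKKKKK
KKKWKKKK
KKKKKKKW
KKKKKKKW
After op 4 paint(2,3,K):
KKKKKKKK
KKKKKKKB
KKKKKKKK
KKKKKKKK
KKKKKKKK
KKKKKKKK
KKKWKKKK
KKKKKKKW
KKKKKKKW

Answer: KKKKKKKK
KKKKKKKB
KKKKKKKK
KKKKKKKK
KKKKKKKK
KKKKKKKK
KKKWKKKK
KKKKKKKW
KKKKKKKW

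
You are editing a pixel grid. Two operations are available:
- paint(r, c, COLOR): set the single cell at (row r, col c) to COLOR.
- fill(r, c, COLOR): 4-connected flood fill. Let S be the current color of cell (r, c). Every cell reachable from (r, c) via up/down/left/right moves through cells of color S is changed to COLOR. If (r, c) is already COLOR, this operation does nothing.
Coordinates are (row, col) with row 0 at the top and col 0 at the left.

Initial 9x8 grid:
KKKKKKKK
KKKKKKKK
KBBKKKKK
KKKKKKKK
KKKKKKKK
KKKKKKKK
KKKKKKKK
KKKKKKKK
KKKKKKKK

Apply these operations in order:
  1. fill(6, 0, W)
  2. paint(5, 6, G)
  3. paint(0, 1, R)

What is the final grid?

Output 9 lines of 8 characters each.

Answer: WRWWWWWW
WWWWWWWW
WBBWWWWW
WWWWWWWW
WWWWWWWW
WWWWWWGW
WWWWWWWW
WWWWWWWW
WWWWWWWW

Derivation:
After op 1 fill(6,0,W) [70 cells changed]:
WWWWWWWW
WWWWWWWW
WBBWWWWW
WWWWWWWW
WWWWWWWW
WWWWWWWW
WWWWWWWW
WWWWWWWW
WWWWWWWW
After op 2 paint(5,6,G):
WWWWWWWW
WWWWWWWW
WBBWWWWW
WWWWWWWW
WWWWWWWW
WWWWWWGW
WWWWWWWW
WWWWWWWW
WWWWWWWW
After op 3 paint(0,1,R):
WRWWWWWW
WWWWWWWW
WBBWWWWW
WWWWWWWW
WWWWWWWW
WWWWWWGW
WWWWWWWW
WWWWWWWW
WWWWWWWW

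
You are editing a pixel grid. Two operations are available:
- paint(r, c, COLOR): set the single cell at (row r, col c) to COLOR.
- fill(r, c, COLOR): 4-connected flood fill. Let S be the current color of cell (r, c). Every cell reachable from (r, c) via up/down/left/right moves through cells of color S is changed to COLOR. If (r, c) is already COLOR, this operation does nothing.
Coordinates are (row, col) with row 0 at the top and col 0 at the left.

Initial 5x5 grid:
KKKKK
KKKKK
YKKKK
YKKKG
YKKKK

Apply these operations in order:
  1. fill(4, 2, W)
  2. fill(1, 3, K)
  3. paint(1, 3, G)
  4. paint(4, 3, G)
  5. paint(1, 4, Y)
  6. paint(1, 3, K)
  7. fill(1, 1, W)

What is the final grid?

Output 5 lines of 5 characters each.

Answer: WWWWW
WWWWY
YWWWW
YWWWG
YWWGK

Derivation:
After op 1 fill(4,2,W) [21 cells changed]:
WWWWW
WWWWW
YWWWW
YWWWG
YWWWW
After op 2 fill(1,3,K) [21 cells changed]:
KKKKK
KKKKK
YKKKK
YKKKG
YKKKK
After op 3 paint(1,3,G):
KKKKK
KKKGK
YKKKK
YKKKG
YKKKK
After op 4 paint(4,3,G):
KKKKK
KKKGK
YKKKK
YKKKG
YKKGK
After op 5 paint(1,4,Y):
KKKKK
KKKGY
YKKKK
YKKKG
YKKGK
After op 6 paint(1,3,K):
KKKKK
KKKKY
YKKKK
YKKKG
YKKGK
After op 7 fill(1,1,W) [18 cells changed]:
WWWWW
WWWWY
YWWWW
YWWWG
YWWGK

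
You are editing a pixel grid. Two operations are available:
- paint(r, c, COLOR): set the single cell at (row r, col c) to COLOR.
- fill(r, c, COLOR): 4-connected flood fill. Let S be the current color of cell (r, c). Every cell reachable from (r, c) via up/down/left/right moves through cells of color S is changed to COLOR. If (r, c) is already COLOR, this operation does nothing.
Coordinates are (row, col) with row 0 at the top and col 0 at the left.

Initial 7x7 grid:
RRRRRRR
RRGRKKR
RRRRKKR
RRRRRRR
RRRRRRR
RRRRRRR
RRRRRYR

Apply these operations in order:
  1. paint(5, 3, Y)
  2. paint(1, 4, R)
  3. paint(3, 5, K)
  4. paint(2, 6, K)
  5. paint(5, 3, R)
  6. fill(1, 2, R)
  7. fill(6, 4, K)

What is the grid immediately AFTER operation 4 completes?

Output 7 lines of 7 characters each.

After op 1 paint(5,3,Y):
RRRRRRR
RRGRKKR
RRRRKKR
RRRRRRR
RRRRRRR
RRRYRRR
RRRRRYR
After op 2 paint(1,4,R):
RRRRRRR
RRGRRKR
RRRRKKR
RRRRRRR
RRRRRRR
RRRYRRR
RRRRRYR
After op 3 paint(3,5,K):
RRRRRRR
RRGRRKR
RRRRKKR
RRRRRKR
RRRRRRR
RRRYRRR
RRRRRYR
After op 4 paint(2,6,K):
RRRRRRR
RRGRRKR
RRRRKKK
RRRRRKR
RRRRRRR
RRRYRRR
RRRRRYR

Answer: RRRRRRR
RRGRRKR
RRRRKKK
RRRRRKR
RRRRRRR
RRRYRRR
RRRRRYR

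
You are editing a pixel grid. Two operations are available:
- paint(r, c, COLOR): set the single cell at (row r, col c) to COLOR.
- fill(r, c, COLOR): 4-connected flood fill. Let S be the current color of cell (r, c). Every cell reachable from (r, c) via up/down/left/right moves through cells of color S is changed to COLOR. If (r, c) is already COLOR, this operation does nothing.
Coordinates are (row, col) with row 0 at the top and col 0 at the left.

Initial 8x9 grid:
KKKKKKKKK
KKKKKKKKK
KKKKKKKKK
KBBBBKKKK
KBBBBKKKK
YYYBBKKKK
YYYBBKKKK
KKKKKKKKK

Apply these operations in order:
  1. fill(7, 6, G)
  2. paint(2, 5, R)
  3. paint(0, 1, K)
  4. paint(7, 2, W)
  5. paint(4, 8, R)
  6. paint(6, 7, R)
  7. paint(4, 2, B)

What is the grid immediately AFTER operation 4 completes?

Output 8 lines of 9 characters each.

Answer: GKGGGGGGG
GGGGGGGGG
GGGGGRGGG
GBBBBGGGG
GBBBBGGGG
YYYBBGGGG
YYYBBGGGG
GGWGGGGGG

Derivation:
After op 1 fill(7,6,G) [54 cells changed]:
GGGGGGGGG
GGGGGGGGG
GGGGGGGGG
GBBBBGGGG
GBBBBGGGG
YYYBBGGGG
YYYBBGGGG
GGGGGGGGG
After op 2 paint(2,5,R):
GGGGGGGGG
GGGGGGGGG
GGGGGRGGG
GBBBBGGGG
GBBBBGGGG
YYYBBGGGG
YYYBBGGGG
GGGGGGGGG
After op 3 paint(0,1,K):
GKGGGGGGG
GGGGGGGGG
GGGGGRGGG
GBBBBGGGG
GBBBBGGGG
YYYBBGGGG
YYYBBGGGG
GGGGGGGGG
After op 4 paint(7,2,W):
GKGGGGGGG
GGGGGGGGG
GGGGGRGGG
GBBBBGGGG
GBBBBGGGG
YYYBBGGGG
YYYBBGGGG
GGWGGGGGG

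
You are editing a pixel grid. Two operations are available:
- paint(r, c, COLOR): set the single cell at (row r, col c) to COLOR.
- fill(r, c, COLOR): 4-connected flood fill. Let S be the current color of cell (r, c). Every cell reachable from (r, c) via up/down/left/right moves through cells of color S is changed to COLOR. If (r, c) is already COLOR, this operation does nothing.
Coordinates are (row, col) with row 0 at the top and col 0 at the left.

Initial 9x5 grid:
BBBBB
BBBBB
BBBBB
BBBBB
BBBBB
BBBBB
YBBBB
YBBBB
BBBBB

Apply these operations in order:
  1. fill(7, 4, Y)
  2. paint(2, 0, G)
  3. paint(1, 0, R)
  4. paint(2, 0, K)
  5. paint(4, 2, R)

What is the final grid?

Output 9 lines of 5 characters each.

After op 1 fill(7,4,Y) [43 cells changed]:
YYYYY
YYYYY
YYYYY
YYYYY
YYYYY
YYYYY
YYYYY
YYYYY
YYYYY
After op 2 paint(2,0,G):
YYYYY
YYYYY
GYYYY
YYYYY
YYYYY
YYYYY
YYYYY
YYYYY
YYYYY
After op 3 paint(1,0,R):
YYYYY
RYYYY
GYYYY
YYYYY
YYYYY
YYYYY
YYYYY
YYYYY
YYYYY
After op 4 paint(2,0,K):
YYYYY
RYYYY
KYYYY
YYYYY
YYYYY
YYYYY
YYYYY
YYYYY
YYYYY
After op 5 paint(4,2,R):
YYYYY
RYYYY
KYYYY
YYYYY
YYRYY
YYYYY
YYYYY
YYYYY
YYYYY

Answer: YYYYY
RYYYY
KYYYY
YYYYY
YYRYY
YYYYY
YYYYY
YYYYY
YYYYY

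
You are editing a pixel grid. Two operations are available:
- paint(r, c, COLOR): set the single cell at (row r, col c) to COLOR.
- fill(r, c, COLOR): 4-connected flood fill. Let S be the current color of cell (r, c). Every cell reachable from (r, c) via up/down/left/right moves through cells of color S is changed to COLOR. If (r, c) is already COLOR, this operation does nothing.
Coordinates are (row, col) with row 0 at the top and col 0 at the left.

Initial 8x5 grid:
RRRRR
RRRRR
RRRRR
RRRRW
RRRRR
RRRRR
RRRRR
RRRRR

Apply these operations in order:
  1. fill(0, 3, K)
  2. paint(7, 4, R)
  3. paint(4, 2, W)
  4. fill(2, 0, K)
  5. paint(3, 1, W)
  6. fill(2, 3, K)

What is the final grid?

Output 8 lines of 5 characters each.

After op 1 fill(0,3,K) [39 cells changed]:
KKKKK
KKKKK
KKKKK
KKKKW
KKKKK
KKKKK
KKKKK
KKKKK
After op 2 paint(7,4,R):
KKKKK
KKKKK
KKKKK
KKKKW
KKKKK
KKKKK
KKKKK
KKKKR
After op 3 paint(4,2,W):
KKKKK
KKKKK
KKKKK
KKKKW
KKWKK
KKKKK
KKKKK
KKKKR
After op 4 fill(2,0,K) [0 cells changed]:
KKKKK
KKKKK
KKKKK
KKKKW
KKWKK
KKKKK
KKKKK
KKKKR
After op 5 paint(3,1,W):
KKKKK
KKKKK
KKKKK
KWKKW
KKWKK
KKKKK
KKKKK
KKKKR
After op 6 fill(2,3,K) [0 cells changed]:
KKKKK
KKKKK
KKKKK
KWKKW
KKWKK
KKKKK
KKKKK
KKKKR

Answer: KKKKK
KKKKK
KKKKK
KWKKW
KKWKK
KKKKK
KKKKK
KKKKR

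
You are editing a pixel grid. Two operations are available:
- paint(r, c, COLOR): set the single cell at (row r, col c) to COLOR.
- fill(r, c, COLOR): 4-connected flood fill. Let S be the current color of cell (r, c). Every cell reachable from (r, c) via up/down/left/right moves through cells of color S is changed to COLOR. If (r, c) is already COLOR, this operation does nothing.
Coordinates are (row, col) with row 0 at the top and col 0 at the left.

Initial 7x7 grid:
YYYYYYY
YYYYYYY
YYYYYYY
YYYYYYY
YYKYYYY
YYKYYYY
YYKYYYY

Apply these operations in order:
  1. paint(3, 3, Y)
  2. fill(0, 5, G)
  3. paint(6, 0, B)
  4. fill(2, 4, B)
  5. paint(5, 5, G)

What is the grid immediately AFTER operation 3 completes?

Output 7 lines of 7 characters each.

Answer: GGGGGGG
GGGGGGG
GGGGGGG
GGGGGGG
GGKGGGG
GGKGGGG
BGKGGGG

Derivation:
After op 1 paint(3,3,Y):
YYYYYYY
YYYYYYY
YYYYYYY
YYYYYYY
YYKYYYY
YYKYYYY
YYKYYYY
After op 2 fill(0,5,G) [46 cells changed]:
GGGGGGG
GGGGGGG
GGGGGGG
GGGGGGG
GGKGGGG
GGKGGGG
GGKGGGG
After op 3 paint(6,0,B):
GGGGGGG
GGGGGGG
GGGGGGG
GGGGGGG
GGKGGGG
GGKGGGG
BGKGGGG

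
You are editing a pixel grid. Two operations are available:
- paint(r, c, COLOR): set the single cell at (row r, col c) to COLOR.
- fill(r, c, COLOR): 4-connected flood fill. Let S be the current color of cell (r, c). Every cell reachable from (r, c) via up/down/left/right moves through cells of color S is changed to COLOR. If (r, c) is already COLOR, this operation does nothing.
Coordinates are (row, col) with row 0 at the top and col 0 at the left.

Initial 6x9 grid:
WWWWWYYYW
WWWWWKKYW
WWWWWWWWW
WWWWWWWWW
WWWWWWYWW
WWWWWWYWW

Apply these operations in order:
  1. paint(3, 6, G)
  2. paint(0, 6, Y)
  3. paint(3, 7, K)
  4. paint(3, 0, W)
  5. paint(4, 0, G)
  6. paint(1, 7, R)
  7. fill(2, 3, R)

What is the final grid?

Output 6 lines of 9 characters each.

After op 1 paint(3,6,G):
WWWWWYYYW
WWWWWKKYW
WWWWWWWWW
WWWWWWGWW
WWWWWWYWW
WWWWWWYWW
After op 2 paint(0,6,Y):
WWWWWYYYW
WWWWWKKYW
WWWWWWWWW
WWWWWWGWW
WWWWWWYWW
WWWWWWYWW
After op 3 paint(3,7,K):
WWWWWYYYW
WWWWWKKYW
WWWWWWWWW
WWWWWWGKW
WWWWWWYWW
WWWWWWYWW
After op 4 paint(3,0,W):
WWWWWYYYW
WWWWWKKYW
WWWWWWWWW
WWWWWWGKW
WWWWWWYWW
WWWWWWYWW
After op 5 paint(4,0,G):
WWWWWYYYW
WWWWWKKYW
WWWWWWWWW
WWWWWWGKW
GWWWWWYWW
WWWWWWYWW
After op 6 paint(1,7,R):
WWWWWYYYW
WWWWWKKRW
WWWWWWWWW
WWWWWWGKW
GWWWWWYWW
WWWWWWYWW
After op 7 fill(2,3,R) [43 cells changed]:
RRRRRYYYR
RRRRRKKRR
RRRRRRRRR
RRRRRRGKR
GRRRRRYRR
RRRRRRYRR

Answer: RRRRRYYYR
RRRRRKKRR
RRRRRRRRR
RRRRRRGKR
GRRRRRYRR
RRRRRRYRR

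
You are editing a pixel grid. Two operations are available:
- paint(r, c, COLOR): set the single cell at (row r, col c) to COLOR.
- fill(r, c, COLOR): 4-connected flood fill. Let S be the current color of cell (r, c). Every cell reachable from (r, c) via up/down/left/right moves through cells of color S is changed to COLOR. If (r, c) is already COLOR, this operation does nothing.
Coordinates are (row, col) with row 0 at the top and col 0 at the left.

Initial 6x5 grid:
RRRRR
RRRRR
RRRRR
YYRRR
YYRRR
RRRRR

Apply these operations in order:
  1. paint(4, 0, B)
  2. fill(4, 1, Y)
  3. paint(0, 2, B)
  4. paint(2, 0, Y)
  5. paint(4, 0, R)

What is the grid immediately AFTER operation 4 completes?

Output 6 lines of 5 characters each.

Answer: RRBRR
RRRRR
YRRRR
YYRRR
BYRRR
RRRRR

Derivation:
After op 1 paint(4,0,B):
RRRRR
RRRRR
RRRRR
YYRRR
BYRRR
RRRRR
After op 2 fill(4,1,Y) [0 cells changed]:
RRRRR
RRRRR
RRRRR
YYRRR
BYRRR
RRRRR
After op 3 paint(0,2,B):
RRBRR
RRRRR
RRRRR
YYRRR
BYRRR
RRRRR
After op 4 paint(2,0,Y):
RRBRR
RRRRR
YRRRR
YYRRR
BYRRR
RRRRR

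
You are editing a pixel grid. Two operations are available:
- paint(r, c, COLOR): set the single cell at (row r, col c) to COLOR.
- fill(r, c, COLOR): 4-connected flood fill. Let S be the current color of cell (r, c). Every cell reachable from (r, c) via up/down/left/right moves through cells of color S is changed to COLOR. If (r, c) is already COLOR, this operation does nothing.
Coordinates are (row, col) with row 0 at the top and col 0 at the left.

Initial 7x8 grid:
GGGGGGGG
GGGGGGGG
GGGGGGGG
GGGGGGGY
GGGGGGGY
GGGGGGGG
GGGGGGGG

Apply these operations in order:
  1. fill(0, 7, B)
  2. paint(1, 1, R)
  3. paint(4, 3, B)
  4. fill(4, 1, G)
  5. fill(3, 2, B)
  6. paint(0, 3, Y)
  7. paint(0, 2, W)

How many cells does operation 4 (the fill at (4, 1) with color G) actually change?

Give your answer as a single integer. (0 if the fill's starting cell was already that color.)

After op 1 fill(0,7,B) [54 cells changed]:
BBBBBBBB
BBBBBBBB
BBBBBBBB
BBBBBBBY
BBBBBBBY
BBBBBBBB
BBBBBBBB
After op 2 paint(1,1,R):
BBBBBBBB
BRBBBBBB
BBBBBBBB
BBBBBBBY
BBBBBBBY
BBBBBBBB
BBBBBBBB
After op 3 paint(4,3,B):
BBBBBBBB
BRBBBBBB
BBBBBBBB
BBBBBBBY
BBBBBBBY
BBBBBBBB
BBBBBBBB
After op 4 fill(4,1,G) [53 cells changed]:
GGGGGGGG
GRGGGGGG
GGGGGGGG
GGGGGGGY
GGGGGGGY
GGGGGGGG
GGGGGGGG

Answer: 53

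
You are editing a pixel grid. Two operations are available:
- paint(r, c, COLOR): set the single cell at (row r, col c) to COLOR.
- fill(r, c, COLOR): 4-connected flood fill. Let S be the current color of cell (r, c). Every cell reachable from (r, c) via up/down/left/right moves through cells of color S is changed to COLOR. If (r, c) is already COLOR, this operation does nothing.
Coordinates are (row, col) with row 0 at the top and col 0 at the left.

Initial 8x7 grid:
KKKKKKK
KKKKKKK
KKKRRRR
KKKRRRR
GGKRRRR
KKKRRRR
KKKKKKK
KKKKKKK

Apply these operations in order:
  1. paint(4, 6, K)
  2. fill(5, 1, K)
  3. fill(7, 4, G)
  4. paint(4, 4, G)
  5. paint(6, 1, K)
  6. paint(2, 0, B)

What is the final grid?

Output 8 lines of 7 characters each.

Answer: GGGGGGG
GGGGGGG
BGGRRRR
GGGRRRR
GGGRGRK
GGGRRRR
GKGGGGG
GGGGGGG

Derivation:
After op 1 paint(4,6,K):
KKKKKKK
KKKKKKK
KKKRRRR
KKKRRRR
GGKRRRK
KKKRRRR
KKKKKKK
KKKKKKK
After op 2 fill(5,1,K) [0 cells changed]:
KKKKKKK
KKKKKKK
KKKRRRR
KKKRRRR
GGKRRRK
KKKRRRR
KKKKKKK
KKKKKKK
After op 3 fill(7,4,G) [38 cells changed]:
GGGGGGG
GGGGGGG
GGGRRRR
GGGRRRR
GGGRRRK
GGGRRRR
GGGGGGG
GGGGGGG
After op 4 paint(4,4,G):
GGGGGGG
GGGGGGG
GGGRRRR
GGGRRRR
GGGRGRK
GGGRRRR
GGGGGGG
GGGGGGG
After op 5 paint(6,1,K):
GGGGGGG
GGGGGGG
GGGRRRR
GGGRRRR
GGGRGRK
GGGRRRR
GKGGGGG
GGGGGGG
After op 6 paint(2,0,B):
GGGGGGG
GGGGGGG
BGGRRRR
GGGRRRR
GGGRGRK
GGGRRRR
GKGGGGG
GGGGGGG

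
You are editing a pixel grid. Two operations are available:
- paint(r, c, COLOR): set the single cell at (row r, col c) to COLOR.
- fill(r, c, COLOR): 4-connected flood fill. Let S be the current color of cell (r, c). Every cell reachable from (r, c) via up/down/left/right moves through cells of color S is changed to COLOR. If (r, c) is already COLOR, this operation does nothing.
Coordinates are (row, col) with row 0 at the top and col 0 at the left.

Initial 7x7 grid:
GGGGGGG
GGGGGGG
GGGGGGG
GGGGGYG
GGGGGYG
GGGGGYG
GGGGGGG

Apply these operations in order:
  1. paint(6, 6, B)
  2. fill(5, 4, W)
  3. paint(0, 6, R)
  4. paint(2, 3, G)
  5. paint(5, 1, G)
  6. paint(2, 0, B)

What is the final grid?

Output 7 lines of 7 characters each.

Answer: WWWWWWR
WWWWWWW
BWWGWWW
WWWWWYW
WWWWWYW
WGWWWYW
WWWWWWB

Derivation:
After op 1 paint(6,6,B):
GGGGGGG
GGGGGGG
GGGGGGG
GGGGGYG
GGGGGYG
GGGGGYG
GGGGGGB
After op 2 fill(5,4,W) [45 cells changed]:
WWWWWWW
WWWWWWW
WWWWWWW
WWWWWYW
WWWWWYW
WWWWWYW
WWWWWWB
After op 3 paint(0,6,R):
WWWWWWR
WWWWWWW
WWWWWWW
WWWWWYW
WWWWWYW
WWWWWYW
WWWWWWB
After op 4 paint(2,3,G):
WWWWWWR
WWWWWWW
WWWGWWW
WWWWWYW
WWWWWYW
WWWWWYW
WWWWWWB
After op 5 paint(5,1,G):
WWWWWWR
WWWWWWW
WWWGWWW
WWWWWYW
WWWWWYW
WGWWWYW
WWWWWWB
After op 6 paint(2,0,B):
WWWWWWR
WWWWWWW
BWWGWWW
WWWWWYW
WWWWWYW
WGWWWYW
WWWWWWB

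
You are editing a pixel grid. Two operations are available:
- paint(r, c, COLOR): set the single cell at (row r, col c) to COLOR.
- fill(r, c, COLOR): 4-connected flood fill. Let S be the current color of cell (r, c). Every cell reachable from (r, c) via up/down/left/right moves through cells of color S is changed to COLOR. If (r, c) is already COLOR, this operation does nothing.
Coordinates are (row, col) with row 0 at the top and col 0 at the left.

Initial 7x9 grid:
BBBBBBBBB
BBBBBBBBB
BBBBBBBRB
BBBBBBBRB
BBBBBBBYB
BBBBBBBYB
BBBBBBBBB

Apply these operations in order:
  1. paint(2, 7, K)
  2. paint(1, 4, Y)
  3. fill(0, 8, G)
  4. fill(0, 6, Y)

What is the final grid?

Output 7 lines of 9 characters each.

After op 1 paint(2,7,K):
BBBBBBBBB
BBBBBBBBB
BBBBBBBKB
BBBBBBBRB
BBBBBBBYB
BBBBBBBYB
BBBBBBBBB
After op 2 paint(1,4,Y):
BBBBBBBBB
BBBBYBBBB
BBBBBBBKB
BBBBBBBRB
BBBBBBBYB
BBBBBBBYB
BBBBBBBBB
After op 3 fill(0,8,G) [58 cells changed]:
GGGGGGGGG
GGGGYGGGG
GGGGGGGKG
GGGGGGGRG
GGGGGGGYG
GGGGGGGYG
GGGGGGGGG
After op 4 fill(0,6,Y) [58 cells changed]:
YYYYYYYYY
YYYYYYYYY
YYYYYYYKY
YYYYYYYRY
YYYYYYYYY
YYYYYYYYY
YYYYYYYYY

Answer: YYYYYYYYY
YYYYYYYYY
YYYYYYYKY
YYYYYYYRY
YYYYYYYYY
YYYYYYYYY
YYYYYYYYY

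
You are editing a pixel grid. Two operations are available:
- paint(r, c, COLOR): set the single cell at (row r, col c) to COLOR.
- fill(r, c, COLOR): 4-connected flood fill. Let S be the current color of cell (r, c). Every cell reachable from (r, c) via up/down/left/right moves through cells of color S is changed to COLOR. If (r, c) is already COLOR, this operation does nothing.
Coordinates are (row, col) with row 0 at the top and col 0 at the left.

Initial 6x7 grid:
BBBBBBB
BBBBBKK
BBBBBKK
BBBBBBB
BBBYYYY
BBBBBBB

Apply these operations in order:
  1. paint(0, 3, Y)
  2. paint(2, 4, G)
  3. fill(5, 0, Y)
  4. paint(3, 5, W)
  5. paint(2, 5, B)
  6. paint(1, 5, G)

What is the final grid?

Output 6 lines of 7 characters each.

After op 1 paint(0,3,Y):
BBBYBBB
BBBBBKK
BBBBBKK
BBBBBBB
BBBYYYY
BBBBBBB
After op 2 paint(2,4,G):
BBBYBBB
BBBBBKK
BBBBGKK
BBBBBBB
BBBYYYY
BBBBBBB
After op 3 fill(5,0,Y) [32 cells changed]:
YYYYYYY
YYYYYKK
YYYYGKK
YYYYYYY
YYYYYYY
YYYYYYY
After op 4 paint(3,5,W):
YYYYYYY
YYYYYKK
YYYYGKK
YYYYYWY
YYYYYYY
YYYYYYY
After op 5 paint(2,5,B):
YYYYYYY
YYYYYKK
YYYYGBK
YYYYYWY
YYYYYYY
YYYYYYY
After op 6 paint(1,5,G):
YYYYYYY
YYYYYGK
YYYYGBK
YYYYYWY
YYYYYYY
YYYYYYY

Answer: YYYYYYY
YYYYYGK
YYYYGBK
YYYYYWY
YYYYYYY
YYYYYYY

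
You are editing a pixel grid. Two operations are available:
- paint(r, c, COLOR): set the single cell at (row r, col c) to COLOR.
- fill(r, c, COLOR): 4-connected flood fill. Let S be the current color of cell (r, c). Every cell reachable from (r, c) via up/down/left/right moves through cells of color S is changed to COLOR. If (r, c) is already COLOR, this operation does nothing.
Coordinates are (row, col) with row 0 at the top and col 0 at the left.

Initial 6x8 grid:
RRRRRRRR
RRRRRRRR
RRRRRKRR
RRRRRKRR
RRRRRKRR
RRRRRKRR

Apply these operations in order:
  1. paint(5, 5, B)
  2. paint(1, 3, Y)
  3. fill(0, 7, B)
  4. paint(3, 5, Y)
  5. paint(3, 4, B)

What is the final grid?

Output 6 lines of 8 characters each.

After op 1 paint(5,5,B):
RRRRRRRR
RRRRRRRR
RRRRRKRR
RRRRRKRR
RRRRRKRR
RRRRRBRR
After op 2 paint(1,3,Y):
RRRRRRRR
RRRYRRRR
RRRRRKRR
RRRRRKRR
RRRRRKRR
RRRRRBRR
After op 3 fill(0,7,B) [43 cells changed]:
BBBBBBBB
BBBYBBBB
BBBBBKBB
BBBBBKBB
BBBBBKBB
BBBBBBBB
After op 4 paint(3,5,Y):
BBBBBBBB
BBBYBBBB
BBBBBKBB
BBBBBYBB
BBBBBKBB
BBBBBBBB
After op 5 paint(3,4,B):
BBBBBBBB
BBBYBBBB
BBBBBKBB
BBBBBYBB
BBBBBKBB
BBBBBBBB

Answer: BBBBBBBB
BBBYBBBB
BBBBBKBB
BBBBBYBB
BBBBBKBB
BBBBBBBB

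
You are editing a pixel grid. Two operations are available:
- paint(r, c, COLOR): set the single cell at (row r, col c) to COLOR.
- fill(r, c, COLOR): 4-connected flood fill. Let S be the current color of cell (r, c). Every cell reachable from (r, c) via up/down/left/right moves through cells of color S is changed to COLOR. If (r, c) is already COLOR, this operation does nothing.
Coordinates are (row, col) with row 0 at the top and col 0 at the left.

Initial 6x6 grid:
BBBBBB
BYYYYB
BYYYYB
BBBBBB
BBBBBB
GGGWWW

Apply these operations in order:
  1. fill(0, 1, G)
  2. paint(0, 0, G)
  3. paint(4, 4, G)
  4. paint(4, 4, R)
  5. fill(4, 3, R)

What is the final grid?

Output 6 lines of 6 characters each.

Answer: RRRRRR
RYYYYR
RYYYYR
RRRRRR
RRRRRR
RRRWWW

Derivation:
After op 1 fill(0,1,G) [22 cells changed]:
GGGGGG
GYYYYG
GYYYYG
GGGGGG
GGGGGG
GGGWWW
After op 2 paint(0,0,G):
GGGGGG
GYYYYG
GYYYYG
GGGGGG
GGGGGG
GGGWWW
After op 3 paint(4,4,G):
GGGGGG
GYYYYG
GYYYYG
GGGGGG
GGGGGG
GGGWWW
After op 4 paint(4,4,R):
GGGGGG
GYYYYG
GYYYYG
GGGGGG
GGGGRG
GGGWWW
After op 5 fill(4,3,R) [24 cells changed]:
RRRRRR
RYYYYR
RYYYYR
RRRRRR
RRRRRR
RRRWWW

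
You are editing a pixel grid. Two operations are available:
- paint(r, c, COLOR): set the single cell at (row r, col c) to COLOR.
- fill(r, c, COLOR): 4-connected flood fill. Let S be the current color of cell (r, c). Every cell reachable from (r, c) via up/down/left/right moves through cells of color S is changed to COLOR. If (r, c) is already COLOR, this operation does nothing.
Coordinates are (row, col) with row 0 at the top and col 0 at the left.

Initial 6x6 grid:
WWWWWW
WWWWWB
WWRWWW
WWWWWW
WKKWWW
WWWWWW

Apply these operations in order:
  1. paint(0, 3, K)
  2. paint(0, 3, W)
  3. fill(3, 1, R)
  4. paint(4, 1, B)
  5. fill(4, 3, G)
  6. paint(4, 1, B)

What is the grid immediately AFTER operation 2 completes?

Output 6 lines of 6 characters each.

Answer: WWWWWW
WWWWWB
WWRWWW
WWWWWW
WKKWWW
WWWWWW

Derivation:
After op 1 paint(0,3,K):
WWWKWW
WWWWWB
WWRWWW
WWWWWW
WKKWWW
WWWWWW
After op 2 paint(0,3,W):
WWWWWW
WWWWWB
WWRWWW
WWWWWW
WKKWWW
WWWWWW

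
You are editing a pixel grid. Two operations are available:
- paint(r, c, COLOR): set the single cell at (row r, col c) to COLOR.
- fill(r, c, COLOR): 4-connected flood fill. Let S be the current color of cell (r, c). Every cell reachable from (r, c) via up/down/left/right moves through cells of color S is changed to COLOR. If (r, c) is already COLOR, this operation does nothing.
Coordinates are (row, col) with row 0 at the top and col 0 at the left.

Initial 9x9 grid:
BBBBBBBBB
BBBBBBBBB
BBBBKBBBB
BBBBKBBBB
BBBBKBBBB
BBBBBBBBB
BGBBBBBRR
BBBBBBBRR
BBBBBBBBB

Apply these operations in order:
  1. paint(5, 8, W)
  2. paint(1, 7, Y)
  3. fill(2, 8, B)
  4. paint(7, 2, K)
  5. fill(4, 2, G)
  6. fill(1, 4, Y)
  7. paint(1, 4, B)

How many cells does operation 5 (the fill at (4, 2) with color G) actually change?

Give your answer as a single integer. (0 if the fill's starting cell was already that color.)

Answer: 70

Derivation:
After op 1 paint(5,8,W):
BBBBBBBBB
BBBBBBBBB
BBBBKBBBB
BBBBKBBBB
BBBBKBBBB
BBBBBBBBW
BGBBBBBRR
BBBBBBBRR
BBBBBBBBB
After op 2 paint(1,7,Y):
BBBBBBBBB
BBBBBBBYB
BBBBKBBBB
BBBBKBBBB
BBBBKBBBB
BBBBBBBBW
BGBBBBBRR
BBBBBBBRR
BBBBBBBBB
After op 3 fill(2,8,B) [0 cells changed]:
BBBBBBBBB
BBBBBBBYB
BBBBKBBBB
BBBBKBBBB
BBBBKBBBB
BBBBBBBBW
BGBBBBBRR
BBBBBBBRR
BBBBBBBBB
After op 4 paint(7,2,K):
BBBBBBBBB
BBBBBBBYB
BBBBKBBBB
BBBBKBBBB
BBBBKBBBB
BBBBBBBBW
BGBBBBBRR
BBKBBBBRR
BBBBBBBBB
After op 5 fill(4,2,G) [70 cells changed]:
GGGGGGGGG
GGGGGGGYG
GGGGKGGGG
GGGGKGGGG
GGGGKGGGG
GGGGGGGGW
GGGGGGGRR
GGKGGGGRR
GGGGGGGGG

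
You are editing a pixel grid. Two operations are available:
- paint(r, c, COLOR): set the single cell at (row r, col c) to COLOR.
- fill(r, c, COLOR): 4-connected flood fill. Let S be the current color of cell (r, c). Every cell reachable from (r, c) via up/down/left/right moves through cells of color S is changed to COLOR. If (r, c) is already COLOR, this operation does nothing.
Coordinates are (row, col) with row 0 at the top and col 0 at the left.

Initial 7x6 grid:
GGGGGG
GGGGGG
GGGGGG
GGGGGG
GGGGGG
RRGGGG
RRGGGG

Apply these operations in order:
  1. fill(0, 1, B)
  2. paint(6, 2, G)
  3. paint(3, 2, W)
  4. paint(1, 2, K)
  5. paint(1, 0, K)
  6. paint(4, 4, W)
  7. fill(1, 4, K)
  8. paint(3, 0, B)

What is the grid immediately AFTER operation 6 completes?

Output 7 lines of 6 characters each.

Answer: BBBBBB
KBKBBB
BBBBBB
BBWBBB
BBBBWB
RRBBBB
RRGBBB

Derivation:
After op 1 fill(0,1,B) [38 cells changed]:
BBBBBB
BBBBBB
BBBBBB
BBBBBB
BBBBBB
RRBBBB
RRBBBB
After op 2 paint(6,2,G):
BBBBBB
BBBBBB
BBBBBB
BBBBBB
BBBBBB
RRBBBB
RRGBBB
After op 3 paint(3,2,W):
BBBBBB
BBBBBB
BBBBBB
BBWBBB
BBBBBB
RRBBBB
RRGBBB
After op 4 paint(1,2,K):
BBBBBB
BBKBBB
BBBBBB
BBWBBB
BBBBBB
RRBBBB
RRGBBB
After op 5 paint(1,0,K):
BBBBBB
KBKBBB
BBBBBB
BBWBBB
BBBBBB
RRBBBB
RRGBBB
After op 6 paint(4,4,W):
BBBBBB
KBKBBB
BBBBBB
BBWBBB
BBBBWB
RRBBBB
RRGBBB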